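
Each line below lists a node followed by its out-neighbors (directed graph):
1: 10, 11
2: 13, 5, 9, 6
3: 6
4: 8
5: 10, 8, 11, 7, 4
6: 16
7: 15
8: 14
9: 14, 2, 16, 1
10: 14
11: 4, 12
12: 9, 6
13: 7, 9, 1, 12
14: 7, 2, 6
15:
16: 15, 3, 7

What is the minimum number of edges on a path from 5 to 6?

3

Level 0: 5
Level 1: 4, 7, 8, 10, 11
Level 2: 12, 14, 15
Level 3: 2, 6, 9
Level 4: 1, 13, 16
Level 5: 3
6 first appears at level 3.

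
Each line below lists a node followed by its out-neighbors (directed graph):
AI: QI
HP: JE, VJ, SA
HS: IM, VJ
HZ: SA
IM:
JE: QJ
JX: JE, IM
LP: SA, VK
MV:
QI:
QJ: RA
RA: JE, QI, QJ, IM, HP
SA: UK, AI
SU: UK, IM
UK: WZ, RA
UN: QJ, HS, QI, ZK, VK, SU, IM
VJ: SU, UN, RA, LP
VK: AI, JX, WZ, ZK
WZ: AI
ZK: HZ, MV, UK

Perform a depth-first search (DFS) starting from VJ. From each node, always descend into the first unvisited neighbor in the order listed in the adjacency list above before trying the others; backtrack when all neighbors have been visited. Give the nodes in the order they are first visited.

Visit VJ
VJ → SU
SU → UK
UK → WZ
WZ → AI
AI → QI
UK → RA
RA → JE
JE → QJ
RA → IM
RA → HP
HP → SA
VJ → UN
UN → HS
UN → ZK
ZK → HZ
ZK → MV
UN → VK
VK → JX
VJ → LP

VJ, SU, UK, WZ, AI, QI, RA, JE, QJ, IM, HP, SA, UN, HS, ZK, HZ, MV, VK, JX, LP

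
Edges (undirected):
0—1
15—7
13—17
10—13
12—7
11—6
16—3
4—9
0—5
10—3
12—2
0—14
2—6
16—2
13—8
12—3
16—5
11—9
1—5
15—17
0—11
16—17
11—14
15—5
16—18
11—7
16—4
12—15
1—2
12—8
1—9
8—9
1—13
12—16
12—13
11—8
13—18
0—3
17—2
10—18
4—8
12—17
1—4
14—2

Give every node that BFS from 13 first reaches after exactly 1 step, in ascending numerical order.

Level 0: 13
Level 1: 1, 8, 10, 12, 17, 18
Level 2: 0, 2, 3, 4, 5, 7, 9, 11, 15, 16
Level 3: 6, 14

1, 8, 10, 12, 17, 18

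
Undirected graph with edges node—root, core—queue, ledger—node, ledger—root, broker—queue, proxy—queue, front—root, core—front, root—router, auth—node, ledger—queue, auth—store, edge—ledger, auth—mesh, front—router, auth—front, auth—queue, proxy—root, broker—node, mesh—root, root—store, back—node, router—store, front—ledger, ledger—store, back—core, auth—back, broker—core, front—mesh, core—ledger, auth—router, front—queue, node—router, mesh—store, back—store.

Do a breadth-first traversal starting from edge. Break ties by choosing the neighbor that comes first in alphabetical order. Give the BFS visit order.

edge → ledger → core → front → node → queue → root → store → back → broker → auth → mesh → router → proxy

Visit edge; enqueue ledger → queue [ledger]
Visit ledger; enqueue core, front, node, queue, root, store → queue [core, front, node, queue, root, store]
Visit core; enqueue back, broker → queue [front, node, queue, root, store, back, broker]
Visit front; enqueue auth, mesh, router → queue [node, queue, root, store, back, broker, auth, mesh, router]
Visit node → queue [queue, root, store, back, broker, auth, mesh, router]
Visit queue; enqueue proxy → queue [root, store, back, broker, auth, mesh, router, proxy]
Visit root → queue [store, back, broker, auth, mesh, router, proxy]
Visit store → queue [back, broker, auth, mesh, router, proxy]
Visit back → queue [broker, auth, mesh, router, proxy]
Visit broker → queue [auth, mesh, router, proxy]
Visit auth → queue [mesh, router, proxy]
Visit mesh → queue [router, proxy]
Visit router → queue [proxy]
Visit proxy → queue []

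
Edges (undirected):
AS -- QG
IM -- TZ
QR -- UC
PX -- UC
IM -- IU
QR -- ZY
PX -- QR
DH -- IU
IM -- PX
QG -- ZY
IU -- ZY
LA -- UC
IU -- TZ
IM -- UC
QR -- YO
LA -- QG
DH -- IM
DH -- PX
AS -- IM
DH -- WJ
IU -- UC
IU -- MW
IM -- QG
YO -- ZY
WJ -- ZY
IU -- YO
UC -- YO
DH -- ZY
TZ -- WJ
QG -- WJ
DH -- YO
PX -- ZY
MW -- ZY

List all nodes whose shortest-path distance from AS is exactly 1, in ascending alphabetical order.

IM, QG

Level 0: AS
Level 1: IM, QG
Level 2: DH, IU, LA, PX, TZ, UC, WJ, ZY
Level 3: MW, QR, YO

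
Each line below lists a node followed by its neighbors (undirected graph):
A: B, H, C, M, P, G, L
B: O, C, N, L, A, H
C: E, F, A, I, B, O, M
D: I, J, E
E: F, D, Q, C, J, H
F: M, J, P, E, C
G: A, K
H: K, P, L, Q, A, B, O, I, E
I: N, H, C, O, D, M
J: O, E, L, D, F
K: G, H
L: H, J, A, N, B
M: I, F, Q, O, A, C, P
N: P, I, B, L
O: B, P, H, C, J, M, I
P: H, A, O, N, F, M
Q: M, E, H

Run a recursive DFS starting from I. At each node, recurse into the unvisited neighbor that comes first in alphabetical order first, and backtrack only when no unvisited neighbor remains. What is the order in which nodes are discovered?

I -> C -> A -> B -> H -> E -> D -> J -> F -> M -> O -> P -> N -> L -> Q -> K -> G

Visit I
I → C
C → A
A → B
B → H
H → E
E → D
D → J
J → F
F → M
M → O
O → P
P → N
N → L
M → Q
H → K
K → G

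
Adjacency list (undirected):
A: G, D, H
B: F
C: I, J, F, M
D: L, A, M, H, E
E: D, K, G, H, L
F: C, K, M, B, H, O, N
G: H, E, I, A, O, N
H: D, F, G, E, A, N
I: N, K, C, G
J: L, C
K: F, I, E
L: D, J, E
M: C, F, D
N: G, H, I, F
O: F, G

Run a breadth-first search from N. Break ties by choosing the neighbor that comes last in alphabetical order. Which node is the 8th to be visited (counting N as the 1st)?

E

Visit N; enqueue I, H, G, F → queue [I, H, G, F]
Visit I; enqueue K, C → queue [H, G, F, K, C]
Visit H; enqueue E, D, A → queue [G, F, K, C, E, D, A]
Visit G; enqueue O → queue [F, K, C, E, D, A, O]
Visit F; enqueue M, B → queue [K, C, E, D, A, O, M, B]
Visit K → queue [C, E, D, A, O, M, B]
Visit C; enqueue J → queue [E, D, A, O, M, B, J]
Visit E; enqueue L → queue [D, A, O, M, B, J, L]
Visit D → queue [A, O, M, B, J, L]
Visit A → queue [O, M, B, J, L]
Visit O → queue [M, B, J, L]
Visit M → queue [B, J, L]
Visit B → queue [J, L]
Visit J → queue [L]
Visit L → queue []

Visit order: N, I, H, G, F, K, C, E, D, A, O, M, B, J, L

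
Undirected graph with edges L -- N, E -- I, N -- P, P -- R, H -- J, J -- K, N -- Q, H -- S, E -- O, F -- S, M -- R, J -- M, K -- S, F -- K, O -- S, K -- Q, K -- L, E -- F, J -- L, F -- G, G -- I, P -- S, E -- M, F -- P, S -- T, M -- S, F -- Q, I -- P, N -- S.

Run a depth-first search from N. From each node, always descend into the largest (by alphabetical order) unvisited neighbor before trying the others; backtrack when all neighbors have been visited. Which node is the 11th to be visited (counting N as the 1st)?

F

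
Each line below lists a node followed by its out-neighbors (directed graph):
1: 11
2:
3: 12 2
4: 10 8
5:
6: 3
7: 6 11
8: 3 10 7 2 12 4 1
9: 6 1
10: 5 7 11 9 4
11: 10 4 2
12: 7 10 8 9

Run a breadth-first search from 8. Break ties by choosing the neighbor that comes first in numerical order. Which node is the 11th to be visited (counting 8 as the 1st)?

5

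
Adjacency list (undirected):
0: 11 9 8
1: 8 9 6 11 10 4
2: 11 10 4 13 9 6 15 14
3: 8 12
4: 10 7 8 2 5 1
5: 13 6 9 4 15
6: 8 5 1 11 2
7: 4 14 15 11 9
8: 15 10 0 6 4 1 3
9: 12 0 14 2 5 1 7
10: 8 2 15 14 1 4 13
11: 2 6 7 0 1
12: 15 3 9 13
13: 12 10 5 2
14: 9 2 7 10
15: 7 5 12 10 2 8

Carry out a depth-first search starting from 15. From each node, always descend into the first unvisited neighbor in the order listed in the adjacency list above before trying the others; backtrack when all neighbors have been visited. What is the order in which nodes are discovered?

Visit 15
15 → 7
7 → 4
4 → 10
10 → 8
8 → 0
0 → 11
11 → 2
2 → 13
13 → 12
12 → 3
12 → 9
9 → 14
9 → 5
5 → 6
6 → 1

15, 7, 4, 10, 8, 0, 11, 2, 13, 12, 3, 9, 14, 5, 6, 1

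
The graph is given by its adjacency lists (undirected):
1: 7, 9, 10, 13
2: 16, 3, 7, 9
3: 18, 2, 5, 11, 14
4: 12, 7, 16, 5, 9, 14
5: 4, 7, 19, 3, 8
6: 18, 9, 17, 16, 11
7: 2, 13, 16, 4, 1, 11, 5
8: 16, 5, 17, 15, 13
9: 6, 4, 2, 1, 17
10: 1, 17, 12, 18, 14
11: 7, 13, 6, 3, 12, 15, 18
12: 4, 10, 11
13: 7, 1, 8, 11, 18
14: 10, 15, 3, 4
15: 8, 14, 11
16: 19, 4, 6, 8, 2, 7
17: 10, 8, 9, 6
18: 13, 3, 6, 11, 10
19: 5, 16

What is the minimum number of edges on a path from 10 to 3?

Level 0: 10
Level 1: 1, 12, 14, 17, 18
Level 2: 3, 4, 6, 7, 8, 9, 11, 13, 15
Level 3: 2, 5, 16
Level 4: 19
3 first appears at level 2.

2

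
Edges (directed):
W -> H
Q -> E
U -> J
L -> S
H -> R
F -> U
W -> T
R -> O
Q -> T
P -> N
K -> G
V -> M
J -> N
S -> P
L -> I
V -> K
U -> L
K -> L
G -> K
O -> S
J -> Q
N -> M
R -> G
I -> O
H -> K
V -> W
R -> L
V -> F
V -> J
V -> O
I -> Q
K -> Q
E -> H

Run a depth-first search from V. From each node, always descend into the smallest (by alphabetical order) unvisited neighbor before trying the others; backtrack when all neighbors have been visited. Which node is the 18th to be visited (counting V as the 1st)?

Visit V
V → F
F → U
U → J
J → N
N → M
J → Q
Q → E
E → H
H → K
K → G
K → L
L → I
I → O
O → S
S → P
H → R
Q → T
V → W

Visit order: V, F, U, J, N, M, Q, E, H, K, G, L, I, O, S, P, R, T, W

T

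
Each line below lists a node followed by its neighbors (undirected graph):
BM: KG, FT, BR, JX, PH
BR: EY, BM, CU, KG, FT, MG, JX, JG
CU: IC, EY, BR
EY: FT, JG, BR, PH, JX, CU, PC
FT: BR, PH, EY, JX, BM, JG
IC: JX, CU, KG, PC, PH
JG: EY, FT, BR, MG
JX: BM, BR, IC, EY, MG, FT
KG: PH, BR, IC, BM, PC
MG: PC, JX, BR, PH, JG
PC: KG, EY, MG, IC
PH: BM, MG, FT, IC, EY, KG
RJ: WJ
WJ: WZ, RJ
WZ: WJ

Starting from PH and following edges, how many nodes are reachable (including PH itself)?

BFS from PH visits: PH, BM, EY, FT, IC, KG, MG, BR, JX, CU, JG, PC
Reachable nodes: 12 of 15 total.

12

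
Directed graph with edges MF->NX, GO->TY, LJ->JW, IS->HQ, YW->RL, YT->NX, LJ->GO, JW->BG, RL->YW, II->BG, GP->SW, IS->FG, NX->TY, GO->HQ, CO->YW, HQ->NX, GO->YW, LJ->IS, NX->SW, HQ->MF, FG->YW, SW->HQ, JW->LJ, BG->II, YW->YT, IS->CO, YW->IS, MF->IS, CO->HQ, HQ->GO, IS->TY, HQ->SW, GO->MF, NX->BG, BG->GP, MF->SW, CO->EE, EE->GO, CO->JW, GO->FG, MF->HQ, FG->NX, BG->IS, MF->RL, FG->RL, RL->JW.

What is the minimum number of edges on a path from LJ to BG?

Level 0: LJ
Level 1: GO, IS, JW
Level 2: BG, CO, FG, HQ, MF, TY, YW
Level 3: EE, GP, II, NX, RL, SW, YT
BG first appears at level 2.

2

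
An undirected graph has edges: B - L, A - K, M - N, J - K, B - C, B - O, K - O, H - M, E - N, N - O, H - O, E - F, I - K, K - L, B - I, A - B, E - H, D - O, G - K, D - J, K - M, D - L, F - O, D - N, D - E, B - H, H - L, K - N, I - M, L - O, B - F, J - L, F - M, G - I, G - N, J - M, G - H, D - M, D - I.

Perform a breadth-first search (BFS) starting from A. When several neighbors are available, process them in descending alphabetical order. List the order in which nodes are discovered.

A, K, B, O, N, M, L, J, I, G, H, F, C, D, E

Visit A; enqueue K, B → queue [K, B]
Visit K; enqueue O, N, M, L, J, I, G → queue [B, O, N, M, L, J, I, G]
Visit B; enqueue H, F, C → queue [O, N, M, L, J, I, G, H, F, C]
Visit O; enqueue D → queue [N, M, L, J, I, G, H, F, C, D]
Visit N; enqueue E → queue [M, L, J, I, G, H, F, C, D, E]
Visit M → queue [L, J, I, G, H, F, C, D, E]
Visit L → queue [J, I, G, H, F, C, D, E]
Visit J → queue [I, G, H, F, C, D, E]
Visit I → queue [G, H, F, C, D, E]
Visit G → queue [H, F, C, D, E]
Visit H → queue [F, C, D, E]
Visit F → queue [C, D, E]
Visit C → queue [D, E]
Visit D → queue [E]
Visit E → queue []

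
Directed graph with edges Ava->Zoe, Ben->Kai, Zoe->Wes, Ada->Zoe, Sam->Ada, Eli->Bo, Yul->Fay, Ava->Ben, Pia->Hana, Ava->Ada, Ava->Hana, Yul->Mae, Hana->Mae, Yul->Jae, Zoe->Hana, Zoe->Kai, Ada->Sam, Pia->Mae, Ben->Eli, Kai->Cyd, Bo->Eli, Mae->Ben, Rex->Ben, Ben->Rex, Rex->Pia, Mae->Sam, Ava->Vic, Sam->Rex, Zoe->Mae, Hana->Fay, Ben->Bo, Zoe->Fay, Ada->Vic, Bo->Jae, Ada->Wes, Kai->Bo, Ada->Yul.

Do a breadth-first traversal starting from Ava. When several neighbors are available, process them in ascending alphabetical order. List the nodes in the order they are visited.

Ava → Ada → Ben → Hana → Vic → Zoe → Sam → Wes → Yul → Bo → Eli → Kai → Rex → Fay → Mae → Jae → Cyd → Pia

Visit Ava; enqueue Ada, Ben, Hana, Vic, Zoe → queue [Ada, Ben, Hana, Vic, Zoe]
Visit Ada; enqueue Sam, Wes, Yul → queue [Ben, Hana, Vic, Zoe, Sam, Wes, Yul]
Visit Ben; enqueue Bo, Eli, Kai, Rex → queue [Hana, Vic, Zoe, Sam, Wes, Yul, Bo, Eli, Kai, Rex]
Visit Hana; enqueue Fay, Mae → queue [Vic, Zoe, Sam, Wes, Yul, Bo, Eli, Kai, Rex, Fay, Mae]
Visit Vic → queue [Zoe, Sam, Wes, Yul, Bo, Eli, Kai, Rex, Fay, Mae]
Visit Zoe → queue [Sam, Wes, Yul, Bo, Eli, Kai, Rex, Fay, Mae]
Visit Sam → queue [Wes, Yul, Bo, Eli, Kai, Rex, Fay, Mae]
Visit Wes → queue [Yul, Bo, Eli, Kai, Rex, Fay, Mae]
Visit Yul; enqueue Jae → queue [Bo, Eli, Kai, Rex, Fay, Mae, Jae]
Visit Bo → queue [Eli, Kai, Rex, Fay, Mae, Jae]
Visit Eli → queue [Kai, Rex, Fay, Mae, Jae]
Visit Kai; enqueue Cyd → queue [Rex, Fay, Mae, Jae, Cyd]
Visit Rex; enqueue Pia → queue [Fay, Mae, Jae, Cyd, Pia]
Visit Fay → queue [Mae, Jae, Cyd, Pia]
Visit Mae → queue [Jae, Cyd, Pia]
Visit Jae → queue [Cyd, Pia]
Visit Cyd → queue [Pia]
Visit Pia → queue []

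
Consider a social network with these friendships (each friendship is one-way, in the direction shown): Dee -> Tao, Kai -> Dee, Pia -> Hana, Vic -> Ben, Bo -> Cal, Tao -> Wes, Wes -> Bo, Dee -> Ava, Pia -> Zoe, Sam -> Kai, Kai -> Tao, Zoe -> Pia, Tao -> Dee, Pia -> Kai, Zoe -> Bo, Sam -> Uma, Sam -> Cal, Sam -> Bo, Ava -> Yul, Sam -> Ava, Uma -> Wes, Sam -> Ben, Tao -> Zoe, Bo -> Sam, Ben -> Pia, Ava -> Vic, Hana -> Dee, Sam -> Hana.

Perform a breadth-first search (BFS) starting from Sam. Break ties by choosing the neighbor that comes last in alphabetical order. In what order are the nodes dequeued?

Sam, Uma, Kai, Hana, Cal, Bo, Ben, Ava, Wes, Tao, Dee, Pia, Yul, Vic, Zoe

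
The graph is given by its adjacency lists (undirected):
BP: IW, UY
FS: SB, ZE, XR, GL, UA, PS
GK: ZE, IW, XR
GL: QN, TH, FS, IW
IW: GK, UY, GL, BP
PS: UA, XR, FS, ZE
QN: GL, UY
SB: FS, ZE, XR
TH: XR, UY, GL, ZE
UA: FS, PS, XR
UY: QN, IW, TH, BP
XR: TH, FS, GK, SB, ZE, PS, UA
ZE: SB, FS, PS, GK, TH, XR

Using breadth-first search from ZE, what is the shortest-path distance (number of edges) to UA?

Level 0: ZE
Level 1: FS, GK, PS, SB, TH, XR
Level 2: GL, IW, UA, UY
Level 3: BP, QN
UA first appears at level 2.

2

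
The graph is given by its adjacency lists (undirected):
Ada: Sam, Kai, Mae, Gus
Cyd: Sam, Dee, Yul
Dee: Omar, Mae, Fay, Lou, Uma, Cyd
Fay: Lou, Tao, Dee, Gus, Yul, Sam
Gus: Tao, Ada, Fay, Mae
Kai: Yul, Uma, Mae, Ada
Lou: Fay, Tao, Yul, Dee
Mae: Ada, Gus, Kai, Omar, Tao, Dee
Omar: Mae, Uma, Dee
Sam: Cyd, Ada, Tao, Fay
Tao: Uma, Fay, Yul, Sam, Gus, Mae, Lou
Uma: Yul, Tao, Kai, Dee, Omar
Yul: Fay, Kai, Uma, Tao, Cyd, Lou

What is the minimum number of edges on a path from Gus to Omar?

Level 0: Gus
Level 1: Ada, Fay, Mae, Tao
Level 2: Dee, Kai, Lou, Omar, Sam, Uma, Yul
Level 3: Cyd
Omar first appears at level 2.

2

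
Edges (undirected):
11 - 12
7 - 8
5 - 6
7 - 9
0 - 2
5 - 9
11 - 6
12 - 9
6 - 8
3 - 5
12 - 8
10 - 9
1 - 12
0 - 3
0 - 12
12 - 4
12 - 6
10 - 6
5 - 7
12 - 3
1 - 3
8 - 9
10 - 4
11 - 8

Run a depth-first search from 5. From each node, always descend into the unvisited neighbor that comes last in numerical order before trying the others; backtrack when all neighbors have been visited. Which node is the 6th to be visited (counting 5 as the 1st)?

7

Visit 5
5 → 9
9 → 12
12 → 11
11 → 8
8 → 7
8 → 6
6 → 10
10 → 4
12 → 3
3 → 1
3 → 0
0 → 2

Visit order: 5, 9, 12, 11, 8, 7, 6, 10, 4, 3, 1, 0, 2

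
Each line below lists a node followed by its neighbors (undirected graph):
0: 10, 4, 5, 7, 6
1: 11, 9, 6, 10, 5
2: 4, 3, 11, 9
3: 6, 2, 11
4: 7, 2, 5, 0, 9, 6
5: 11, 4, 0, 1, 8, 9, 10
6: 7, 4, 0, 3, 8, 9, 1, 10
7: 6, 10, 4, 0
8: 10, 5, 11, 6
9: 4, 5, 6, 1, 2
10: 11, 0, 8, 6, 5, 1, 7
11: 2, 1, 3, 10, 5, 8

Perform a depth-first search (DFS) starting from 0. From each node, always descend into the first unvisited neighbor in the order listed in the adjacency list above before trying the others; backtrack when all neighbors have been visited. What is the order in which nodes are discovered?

Visit 0
0 → 10
10 → 11
11 → 2
2 → 4
4 → 7
7 → 6
6 → 3
6 → 8
8 → 5
5 → 1
1 → 9

0 10 11 2 4 7 6 3 8 5 1 9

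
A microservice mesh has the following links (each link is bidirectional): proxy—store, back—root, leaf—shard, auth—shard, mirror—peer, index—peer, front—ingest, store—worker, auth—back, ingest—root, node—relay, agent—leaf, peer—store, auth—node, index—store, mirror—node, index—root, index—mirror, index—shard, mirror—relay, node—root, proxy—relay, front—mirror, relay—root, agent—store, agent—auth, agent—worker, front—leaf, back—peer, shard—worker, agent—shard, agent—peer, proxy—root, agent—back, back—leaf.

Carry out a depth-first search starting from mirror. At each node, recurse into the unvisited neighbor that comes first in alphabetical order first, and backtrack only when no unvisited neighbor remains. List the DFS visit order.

mirror, front, ingest, root, back, agent, auth, node, relay, proxy, store, index, peer, shard, leaf, worker

Visit mirror
mirror → front
front → ingest
ingest → root
root → back
back → agent
agent → auth
auth → node
node → relay
relay → proxy
proxy → store
store → index
index → peer
index → shard
shard → leaf
shard → worker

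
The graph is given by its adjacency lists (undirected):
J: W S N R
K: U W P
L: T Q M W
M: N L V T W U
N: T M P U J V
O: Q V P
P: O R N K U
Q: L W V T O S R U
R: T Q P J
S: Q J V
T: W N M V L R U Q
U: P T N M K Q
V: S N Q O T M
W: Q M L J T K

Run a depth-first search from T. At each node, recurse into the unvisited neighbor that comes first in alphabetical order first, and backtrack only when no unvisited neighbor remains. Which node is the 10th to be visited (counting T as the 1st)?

Visit T
T → L
L → M
M → N
N → J
J → R
R → P
P → K
K → U
U → Q
Q → O
O → V
V → S
Q → W

Visit order: T, L, M, N, J, R, P, K, U, Q, O, V, S, W

Q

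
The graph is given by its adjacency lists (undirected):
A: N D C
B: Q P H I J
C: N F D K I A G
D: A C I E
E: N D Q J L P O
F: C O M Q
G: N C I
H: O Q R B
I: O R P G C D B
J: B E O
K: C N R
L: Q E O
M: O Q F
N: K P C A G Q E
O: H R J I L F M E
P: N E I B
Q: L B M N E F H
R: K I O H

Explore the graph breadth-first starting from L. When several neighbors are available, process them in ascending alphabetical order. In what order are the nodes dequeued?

L E O Q D J N P F H I M R B A C G K

Visit L; enqueue E, O, Q → queue [E, O, Q]
Visit E; enqueue D, J, N, P → queue [O, Q, D, J, N, P]
Visit O; enqueue F, H, I, M, R → queue [Q, D, J, N, P, F, H, I, M, R]
Visit Q; enqueue B → queue [D, J, N, P, F, H, I, M, R, B]
Visit D; enqueue A, C → queue [J, N, P, F, H, I, M, R, B, A, C]
Visit J → queue [N, P, F, H, I, M, R, B, A, C]
Visit N; enqueue G, K → queue [P, F, H, I, M, R, B, A, C, G, K]
Visit P → queue [F, H, I, M, R, B, A, C, G, K]
Visit F → queue [H, I, M, R, B, A, C, G, K]
Visit H → queue [I, M, R, B, A, C, G, K]
Visit I → queue [M, R, B, A, C, G, K]
Visit M → queue [R, B, A, C, G, K]
Visit R → queue [B, A, C, G, K]
Visit B → queue [A, C, G, K]
Visit A → queue [C, G, K]
Visit C → queue [G, K]
Visit G → queue [K]
Visit K → queue []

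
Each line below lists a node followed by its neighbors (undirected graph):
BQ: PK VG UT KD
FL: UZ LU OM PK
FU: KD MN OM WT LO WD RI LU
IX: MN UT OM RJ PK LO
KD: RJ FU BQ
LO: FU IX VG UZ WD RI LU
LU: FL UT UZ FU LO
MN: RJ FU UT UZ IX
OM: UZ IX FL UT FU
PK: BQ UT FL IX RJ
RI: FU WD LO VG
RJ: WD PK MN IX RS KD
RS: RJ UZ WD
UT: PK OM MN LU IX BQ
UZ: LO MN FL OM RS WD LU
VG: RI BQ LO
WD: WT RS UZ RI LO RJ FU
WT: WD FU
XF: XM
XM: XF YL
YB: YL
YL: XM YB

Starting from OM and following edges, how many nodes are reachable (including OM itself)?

18

BFS from OM visits: OM, UZ, IX, FL, UT, FU, LO, MN, RS, WD, LU, RJ, PK, BQ, KD, WT, RI, VG
Reachable nodes: 18 of 22 total.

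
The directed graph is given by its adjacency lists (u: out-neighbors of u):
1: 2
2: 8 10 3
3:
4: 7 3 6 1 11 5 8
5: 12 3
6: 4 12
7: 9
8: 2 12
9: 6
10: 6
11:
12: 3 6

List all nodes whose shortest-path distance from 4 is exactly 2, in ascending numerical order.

Level 0: 4
Level 1: 1, 3, 5, 6, 7, 8, 11
Level 2: 2, 9, 12
Level 3: 10

2, 9, 12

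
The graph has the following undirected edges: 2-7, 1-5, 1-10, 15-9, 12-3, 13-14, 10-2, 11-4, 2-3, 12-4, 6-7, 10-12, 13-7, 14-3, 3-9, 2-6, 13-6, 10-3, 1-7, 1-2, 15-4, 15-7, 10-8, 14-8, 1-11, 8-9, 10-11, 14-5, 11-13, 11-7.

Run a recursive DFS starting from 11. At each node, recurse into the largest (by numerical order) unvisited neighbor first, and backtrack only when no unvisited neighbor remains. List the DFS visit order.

11, 13, 14, 8, 10, 12, 4, 15, 9, 3, 2, 7, 6, 1, 5

Visit 11
11 → 13
13 → 14
14 → 8
8 → 10
10 → 12
12 → 4
4 → 15
15 → 9
9 → 3
3 → 2
2 → 7
7 → 6
7 → 1
1 → 5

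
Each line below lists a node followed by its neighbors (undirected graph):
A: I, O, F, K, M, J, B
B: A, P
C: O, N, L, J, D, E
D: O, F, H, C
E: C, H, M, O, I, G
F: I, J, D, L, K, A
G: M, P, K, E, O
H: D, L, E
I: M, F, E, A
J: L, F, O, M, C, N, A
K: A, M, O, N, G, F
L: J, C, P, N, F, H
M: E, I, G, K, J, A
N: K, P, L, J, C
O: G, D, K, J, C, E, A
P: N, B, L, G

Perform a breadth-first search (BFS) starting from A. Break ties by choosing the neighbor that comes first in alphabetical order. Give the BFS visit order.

A -> B -> F -> I -> J -> K -> M -> O -> P -> D -> L -> E -> C -> N -> G -> H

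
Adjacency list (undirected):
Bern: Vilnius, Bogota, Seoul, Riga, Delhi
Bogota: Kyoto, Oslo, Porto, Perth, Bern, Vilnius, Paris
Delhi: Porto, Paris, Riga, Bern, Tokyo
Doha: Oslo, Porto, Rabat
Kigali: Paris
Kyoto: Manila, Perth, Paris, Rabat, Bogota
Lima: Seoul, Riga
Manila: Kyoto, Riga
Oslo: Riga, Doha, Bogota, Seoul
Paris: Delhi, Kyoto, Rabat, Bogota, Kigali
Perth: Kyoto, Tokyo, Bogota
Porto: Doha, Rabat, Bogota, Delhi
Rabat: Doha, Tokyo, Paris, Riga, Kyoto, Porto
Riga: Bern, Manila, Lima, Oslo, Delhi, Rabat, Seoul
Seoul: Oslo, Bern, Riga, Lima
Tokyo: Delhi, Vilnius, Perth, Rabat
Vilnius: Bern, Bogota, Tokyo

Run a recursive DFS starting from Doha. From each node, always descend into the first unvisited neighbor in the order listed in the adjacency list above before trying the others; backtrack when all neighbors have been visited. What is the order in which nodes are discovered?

Visit Doha
Doha → Oslo
Oslo → Riga
Riga → Bern
Bern → Vilnius
Vilnius → Bogota
Bogota → Kyoto
Kyoto → Manila
Kyoto → Perth
Perth → Tokyo
Tokyo → Delhi
Delhi → Porto
Porto → Rabat
Rabat → Paris
Paris → Kigali
Bern → Seoul
Seoul → Lima

Doha -> Oslo -> Riga -> Bern -> Vilnius -> Bogota -> Kyoto -> Manila -> Perth -> Tokyo -> Delhi -> Porto -> Rabat -> Paris -> Kigali -> Seoul -> Lima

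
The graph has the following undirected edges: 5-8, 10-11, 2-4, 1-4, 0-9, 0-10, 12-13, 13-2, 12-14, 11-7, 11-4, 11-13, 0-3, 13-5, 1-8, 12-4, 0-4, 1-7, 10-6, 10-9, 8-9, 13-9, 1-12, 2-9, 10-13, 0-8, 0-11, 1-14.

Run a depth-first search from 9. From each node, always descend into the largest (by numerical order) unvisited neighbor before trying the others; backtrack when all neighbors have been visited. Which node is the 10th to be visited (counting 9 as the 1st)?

Visit 9
9 → 13
13 → 12
12 → 14
14 → 1
1 → 8
8 → 5
8 → 0
0 → 11
11 → 10
10 → 6
11 → 7
11 → 4
4 → 2
0 → 3

Visit order: 9, 13, 12, 14, 1, 8, 5, 0, 11, 10, 6, 7, 4, 2, 3

10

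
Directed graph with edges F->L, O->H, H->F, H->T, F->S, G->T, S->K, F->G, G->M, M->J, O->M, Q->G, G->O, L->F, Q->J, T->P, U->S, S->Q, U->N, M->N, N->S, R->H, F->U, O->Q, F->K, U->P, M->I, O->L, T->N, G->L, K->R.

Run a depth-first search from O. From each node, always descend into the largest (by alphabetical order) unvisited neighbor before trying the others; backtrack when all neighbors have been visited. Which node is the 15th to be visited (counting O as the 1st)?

M

Visit O
O → Q
Q → J
Q → G
G → T
T → P
T → N
N → S
S → K
K → R
R → H
H → F
F → U
F → L
G → M
M → I

Visit order: O, Q, J, G, T, P, N, S, K, R, H, F, U, L, M, I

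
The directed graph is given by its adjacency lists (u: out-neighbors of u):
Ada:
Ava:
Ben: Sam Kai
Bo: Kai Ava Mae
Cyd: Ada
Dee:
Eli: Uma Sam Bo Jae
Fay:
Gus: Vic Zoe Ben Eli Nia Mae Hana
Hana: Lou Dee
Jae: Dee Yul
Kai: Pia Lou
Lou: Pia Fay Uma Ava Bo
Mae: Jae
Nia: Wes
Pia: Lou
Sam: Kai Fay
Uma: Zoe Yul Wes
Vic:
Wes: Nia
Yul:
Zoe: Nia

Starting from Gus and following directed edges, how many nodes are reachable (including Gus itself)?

20

BFS from Gus visits: Gus, Vic, Zoe, Ben, Eli, Nia, Mae, Hana, Sam, Kai, Uma, Bo, Jae, Wes, Lou, Dee, Fay, Pia, Yul, Ava
Reachable nodes: 20 of 22 total.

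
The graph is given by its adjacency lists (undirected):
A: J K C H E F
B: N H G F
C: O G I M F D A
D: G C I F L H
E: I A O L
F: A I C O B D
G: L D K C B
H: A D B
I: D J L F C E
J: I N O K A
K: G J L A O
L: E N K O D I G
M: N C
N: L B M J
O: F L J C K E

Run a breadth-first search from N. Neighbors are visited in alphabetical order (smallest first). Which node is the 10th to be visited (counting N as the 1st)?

I

Visit N; enqueue B, J, L, M → queue [B, J, L, M]
Visit B; enqueue F, G, H → queue [J, L, M, F, G, H]
Visit J; enqueue A, I, K, O → queue [L, M, F, G, H, A, I, K, O]
Visit L; enqueue D, E → queue [M, F, G, H, A, I, K, O, D, E]
Visit M; enqueue C → queue [F, G, H, A, I, K, O, D, E, C]
Visit F → queue [G, H, A, I, K, O, D, E, C]
Visit G → queue [H, A, I, K, O, D, E, C]
Visit H → queue [A, I, K, O, D, E, C]
Visit A → queue [I, K, O, D, E, C]
Visit I → queue [K, O, D, E, C]
Visit K → queue [O, D, E, C]
Visit O → queue [D, E, C]
Visit D → queue [E, C]
Visit E → queue [C]
Visit C → queue []

Visit order: N, B, J, L, M, F, G, H, A, I, K, O, D, E, C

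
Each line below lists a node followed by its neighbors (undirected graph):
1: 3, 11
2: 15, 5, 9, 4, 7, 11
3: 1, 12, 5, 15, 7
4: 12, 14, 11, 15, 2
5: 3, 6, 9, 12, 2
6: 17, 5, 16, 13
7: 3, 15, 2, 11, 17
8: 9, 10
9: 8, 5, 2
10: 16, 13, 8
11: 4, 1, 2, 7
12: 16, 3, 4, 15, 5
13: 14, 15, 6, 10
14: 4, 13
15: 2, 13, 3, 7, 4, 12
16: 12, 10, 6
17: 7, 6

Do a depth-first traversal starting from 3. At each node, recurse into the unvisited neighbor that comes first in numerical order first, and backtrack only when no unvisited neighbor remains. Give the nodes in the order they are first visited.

Visit 3
3 → 1
1 → 11
11 → 2
2 → 4
4 → 12
12 → 5
5 → 6
6 → 13
13 → 10
10 → 8
8 → 9
10 → 16
13 → 14
13 → 15
15 → 7
7 → 17

3, 1, 11, 2, 4, 12, 5, 6, 13, 10, 8, 9, 16, 14, 15, 7, 17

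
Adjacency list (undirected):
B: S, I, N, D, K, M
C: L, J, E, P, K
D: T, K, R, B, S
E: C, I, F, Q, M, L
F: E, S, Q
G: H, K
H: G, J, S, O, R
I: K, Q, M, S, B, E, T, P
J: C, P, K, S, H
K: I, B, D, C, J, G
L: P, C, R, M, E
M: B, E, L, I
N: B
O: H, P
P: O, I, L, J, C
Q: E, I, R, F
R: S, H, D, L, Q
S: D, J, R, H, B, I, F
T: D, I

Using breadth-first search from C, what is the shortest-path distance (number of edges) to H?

2

Level 0: C
Level 1: E, J, K, L, P
Level 2: B, D, F, G, H, I, M, O, Q, R, S
Level 3: N, T
H first appears at level 2.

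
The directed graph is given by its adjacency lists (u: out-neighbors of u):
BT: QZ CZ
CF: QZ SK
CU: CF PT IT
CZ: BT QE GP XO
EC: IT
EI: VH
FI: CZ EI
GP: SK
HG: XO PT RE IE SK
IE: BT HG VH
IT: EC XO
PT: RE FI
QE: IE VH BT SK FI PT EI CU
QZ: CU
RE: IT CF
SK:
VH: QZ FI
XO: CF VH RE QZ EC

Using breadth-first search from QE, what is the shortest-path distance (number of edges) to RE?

Level 0: QE
Level 1: BT, CU, EI, FI, IE, PT, SK, VH
Level 2: CF, CZ, HG, IT, QZ, RE
Level 3: EC, GP, XO
RE first appears at level 2.

2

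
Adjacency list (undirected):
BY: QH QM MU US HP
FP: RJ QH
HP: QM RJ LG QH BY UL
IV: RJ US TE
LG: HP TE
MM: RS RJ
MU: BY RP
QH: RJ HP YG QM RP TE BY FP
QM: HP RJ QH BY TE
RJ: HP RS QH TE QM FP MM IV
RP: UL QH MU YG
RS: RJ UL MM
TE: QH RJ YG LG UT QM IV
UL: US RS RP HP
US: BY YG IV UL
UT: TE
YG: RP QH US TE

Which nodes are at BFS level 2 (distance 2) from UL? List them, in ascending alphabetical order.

BY, IV, LG, MM, MU, QH, QM, RJ, YG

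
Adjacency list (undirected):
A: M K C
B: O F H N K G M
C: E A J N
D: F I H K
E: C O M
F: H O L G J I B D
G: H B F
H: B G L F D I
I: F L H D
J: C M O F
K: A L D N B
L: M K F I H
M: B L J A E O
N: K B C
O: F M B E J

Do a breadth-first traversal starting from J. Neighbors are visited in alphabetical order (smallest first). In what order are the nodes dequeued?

J C F M O A E N B D G H I L K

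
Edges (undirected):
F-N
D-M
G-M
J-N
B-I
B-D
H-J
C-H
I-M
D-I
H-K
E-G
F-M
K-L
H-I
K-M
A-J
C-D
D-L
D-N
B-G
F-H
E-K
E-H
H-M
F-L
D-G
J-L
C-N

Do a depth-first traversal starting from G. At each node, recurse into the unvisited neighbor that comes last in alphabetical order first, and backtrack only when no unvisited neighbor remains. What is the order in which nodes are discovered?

G → M → K → L → J → N → F → H → I → D → C → B → E → A

Visit G
G → M
M → K
K → L
L → J
J → N
N → F
F → H
H → I
I → D
D → C
D → B
H → E
J → A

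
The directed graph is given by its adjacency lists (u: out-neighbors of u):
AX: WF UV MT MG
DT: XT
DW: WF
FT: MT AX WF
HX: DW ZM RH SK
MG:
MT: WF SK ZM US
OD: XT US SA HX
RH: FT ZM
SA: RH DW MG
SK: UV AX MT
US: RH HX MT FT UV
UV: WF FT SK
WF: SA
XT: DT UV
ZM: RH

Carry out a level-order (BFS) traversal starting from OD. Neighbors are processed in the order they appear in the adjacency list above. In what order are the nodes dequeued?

Visit OD; enqueue XT, US, SA, HX → queue [XT, US, SA, HX]
Visit XT; enqueue DT, UV → queue [US, SA, HX, DT, UV]
Visit US; enqueue RH, MT, FT → queue [SA, HX, DT, UV, RH, MT, FT]
Visit SA; enqueue DW, MG → queue [HX, DT, UV, RH, MT, FT, DW, MG]
Visit HX; enqueue ZM, SK → queue [DT, UV, RH, MT, FT, DW, MG, ZM, SK]
Visit DT → queue [UV, RH, MT, FT, DW, MG, ZM, SK]
Visit UV; enqueue WF → queue [RH, MT, FT, DW, MG, ZM, SK, WF]
Visit RH → queue [MT, FT, DW, MG, ZM, SK, WF]
Visit MT → queue [FT, DW, MG, ZM, SK, WF]
Visit FT; enqueue AX → queue [DW, MG, ZM, SK, WF, AX]
Visit DW → queue [MG, ZM, SK, WF, AX]
Visit MG → queue [ZM, SK, WF, AX]
Visit ZM → queue [SK, WF, AX]
Visit SK → queue [WF, AX]
Visit WF → queue [AX]
Visit AX → queue []

OD, XT, US, SA, HX, DT, UV, RH, MT, FT, DW, MG, ZM, SK, WF, AX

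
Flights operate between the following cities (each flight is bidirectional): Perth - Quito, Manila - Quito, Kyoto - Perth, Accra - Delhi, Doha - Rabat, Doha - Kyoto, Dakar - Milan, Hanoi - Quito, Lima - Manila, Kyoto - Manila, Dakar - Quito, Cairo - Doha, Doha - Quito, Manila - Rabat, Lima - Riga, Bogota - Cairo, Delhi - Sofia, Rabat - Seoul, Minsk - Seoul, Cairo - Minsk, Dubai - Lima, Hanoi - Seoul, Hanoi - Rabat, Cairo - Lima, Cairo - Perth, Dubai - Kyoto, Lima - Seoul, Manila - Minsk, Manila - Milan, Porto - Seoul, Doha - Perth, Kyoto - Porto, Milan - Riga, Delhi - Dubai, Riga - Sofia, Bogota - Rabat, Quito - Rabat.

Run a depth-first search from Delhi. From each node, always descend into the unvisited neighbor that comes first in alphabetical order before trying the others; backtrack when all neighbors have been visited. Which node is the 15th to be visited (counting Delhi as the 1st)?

Visit Delhi
Delhi → Accra
Delhi → Dubai
Dubai → Kyoto
Kyoto → Doha
Doha → Cairo
Cairo → Bogota
Bogota → Rabat
Rabat → Hanoi
Hanoi → Quito
Quito → Dakar
Dakar → Milan
Milan → Manila
Manila → Lima
Lima → Riga
Riga → Sofia
Lima → Seoul
Seoul → Minsk
Seoul → Porto
Quito → Perth

Visit order: Delhi, Accra, Dubai, Kyoto, Doha, Cairo, Bogota, Rabat, Hanoi, Quito, Dakar, Milan, Manila, Lima, Riga, Sofia, Seoul, Minsk, Porto, Perth

Riga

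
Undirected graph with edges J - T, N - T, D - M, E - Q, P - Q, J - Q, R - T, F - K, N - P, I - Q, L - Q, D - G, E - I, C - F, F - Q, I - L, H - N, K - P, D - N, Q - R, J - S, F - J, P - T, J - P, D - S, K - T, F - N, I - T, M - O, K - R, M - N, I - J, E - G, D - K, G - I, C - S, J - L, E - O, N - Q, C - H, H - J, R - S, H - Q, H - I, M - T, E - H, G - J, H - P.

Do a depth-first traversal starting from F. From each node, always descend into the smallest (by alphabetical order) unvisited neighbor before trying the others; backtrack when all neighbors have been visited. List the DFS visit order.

F, C, H, E, G, D, K, P, J, I, L, Q, N, M, O, T, R, S

Visit F
F → C
C → H
H → E
E → G
G → D
D → K
K → P
P → J
J → I
I → L
L → Q
Q → N
N → M
M → O
M → T
T → R
R → S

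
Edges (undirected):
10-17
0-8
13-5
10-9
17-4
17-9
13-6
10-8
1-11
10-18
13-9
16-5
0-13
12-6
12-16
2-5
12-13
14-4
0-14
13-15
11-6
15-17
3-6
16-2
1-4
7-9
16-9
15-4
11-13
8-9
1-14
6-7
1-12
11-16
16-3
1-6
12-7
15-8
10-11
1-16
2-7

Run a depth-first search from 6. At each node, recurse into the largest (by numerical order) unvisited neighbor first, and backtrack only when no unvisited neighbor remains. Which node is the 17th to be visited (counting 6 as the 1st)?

Visit 6
6 → 13
13 → 15
15 → 17
17 → 10
10 → 18
10 → 11
11 → 16
16 → 12
12 → 7
7 → 9
9 → 8
8 → 0
0 → 14
14 → 4
4 → 1
7 → 2
2 → 5
16 → 3

Visit order: 6, 13, 15, 17, 10, 18, 11, 16, 12, 7, 9, 8, 0, 14, 4, 1, 2, 5, 3

2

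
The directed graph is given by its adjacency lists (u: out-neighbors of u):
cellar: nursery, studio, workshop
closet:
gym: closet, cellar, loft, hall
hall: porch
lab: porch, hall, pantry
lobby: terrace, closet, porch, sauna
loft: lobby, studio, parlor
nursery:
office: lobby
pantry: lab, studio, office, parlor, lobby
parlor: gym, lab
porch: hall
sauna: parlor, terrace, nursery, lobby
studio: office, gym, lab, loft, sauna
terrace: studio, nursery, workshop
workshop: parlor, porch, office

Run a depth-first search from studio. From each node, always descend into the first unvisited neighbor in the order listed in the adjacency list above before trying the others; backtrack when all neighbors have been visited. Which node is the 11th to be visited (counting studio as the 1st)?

loft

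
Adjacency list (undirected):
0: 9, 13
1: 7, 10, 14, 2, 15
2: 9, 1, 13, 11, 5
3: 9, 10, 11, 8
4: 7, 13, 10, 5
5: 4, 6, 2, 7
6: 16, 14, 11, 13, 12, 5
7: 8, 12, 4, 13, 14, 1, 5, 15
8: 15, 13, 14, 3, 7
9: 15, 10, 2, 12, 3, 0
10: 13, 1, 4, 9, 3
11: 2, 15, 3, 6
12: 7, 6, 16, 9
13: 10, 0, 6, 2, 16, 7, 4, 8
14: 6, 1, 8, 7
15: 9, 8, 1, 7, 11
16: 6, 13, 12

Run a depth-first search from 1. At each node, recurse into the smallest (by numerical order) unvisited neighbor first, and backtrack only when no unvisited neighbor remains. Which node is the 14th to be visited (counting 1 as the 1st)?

12

Visit 1
1 → 2
2 → 5
5 → 4
4 → 7
7 → 8
8 → 3
3 → 9
9 → 0
0 → 13
13 → 6
6 → 11
11 → 15
6 → 12
12 → 16
6 → 14
13 → 10

Visit order: 1, 2, 5, 4, 7, 8, 3, 9, 0, 13, 6, 11, 15, 12, 16, 14, 10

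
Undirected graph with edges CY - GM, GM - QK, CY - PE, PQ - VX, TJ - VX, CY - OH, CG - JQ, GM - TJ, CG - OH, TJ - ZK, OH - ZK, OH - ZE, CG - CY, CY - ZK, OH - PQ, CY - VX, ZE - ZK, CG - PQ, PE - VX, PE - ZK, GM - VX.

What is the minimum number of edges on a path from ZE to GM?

Level 0: ZE
Level 1: OH, ZK
Level 2: CG, CY, PE, PQ, TJ
Level 3: GM, JQ, VX
Level 4: QK
GM first appears at level 3.

3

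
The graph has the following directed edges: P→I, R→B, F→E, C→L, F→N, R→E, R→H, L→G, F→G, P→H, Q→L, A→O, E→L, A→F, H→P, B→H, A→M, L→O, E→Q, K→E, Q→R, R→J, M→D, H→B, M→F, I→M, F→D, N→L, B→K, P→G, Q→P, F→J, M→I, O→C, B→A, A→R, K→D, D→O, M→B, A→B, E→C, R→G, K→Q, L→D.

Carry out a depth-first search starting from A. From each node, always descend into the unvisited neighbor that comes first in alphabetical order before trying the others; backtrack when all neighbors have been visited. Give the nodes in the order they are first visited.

A -> B -> H -> P -> G -> I -> M -> D -> O -> C -> L -> F -> E -> Q -> R -> J -> N -> K

Visit A
A → B
B → H
H → P
P → G
P → I
I → M
M → D
D → O
O → C
C → L
M → F
F → E
E → Q
Q → R
R → J
F → N
B → K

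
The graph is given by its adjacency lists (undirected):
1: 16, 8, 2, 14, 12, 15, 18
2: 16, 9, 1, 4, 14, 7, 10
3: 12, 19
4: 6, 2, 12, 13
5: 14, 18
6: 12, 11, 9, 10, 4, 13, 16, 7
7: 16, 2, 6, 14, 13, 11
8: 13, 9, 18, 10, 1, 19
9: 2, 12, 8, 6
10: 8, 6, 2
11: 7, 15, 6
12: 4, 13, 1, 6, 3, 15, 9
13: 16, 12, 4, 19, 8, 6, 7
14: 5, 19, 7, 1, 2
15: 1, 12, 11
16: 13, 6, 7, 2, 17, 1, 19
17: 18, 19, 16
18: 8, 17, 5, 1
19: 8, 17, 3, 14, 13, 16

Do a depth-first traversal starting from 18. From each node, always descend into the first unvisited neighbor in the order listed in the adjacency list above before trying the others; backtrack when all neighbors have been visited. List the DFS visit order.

18, 8, 13, 16, 6, 12, 4, 2, 9, 1, 14, 5, 19, 17, 3, 7, 11, 15, 10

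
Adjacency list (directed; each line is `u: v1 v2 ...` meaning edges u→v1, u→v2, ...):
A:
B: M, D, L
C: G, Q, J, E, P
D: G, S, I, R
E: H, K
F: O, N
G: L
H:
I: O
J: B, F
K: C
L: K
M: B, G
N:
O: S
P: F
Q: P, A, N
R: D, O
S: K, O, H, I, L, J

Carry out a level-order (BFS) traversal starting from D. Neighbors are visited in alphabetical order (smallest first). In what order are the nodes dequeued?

Visit D; enqueue G, I, R, S → queue [G, I, R, S]
Visit G; enqueue L → queue [I, R, S, L]
Visit I; enqueue O → queue [R, S, L, O]
Visit R → queue [S, L, O]
Visit S; enqueue H, J, K → queue [L, O, H, J, K]
Visit L → queue [O, H, J, K]
Visit O → queue [H, J, K]
Visit H → queue [J, K]
Visit J; enqueue B, F → queue [K, B, F]
Visit K; enqueue C → queue [B, F, C]
Visit B; enqueue M → queue [F, C, M]
Visit F; enqueue N → queue [C, M, N]
Visit C; enqueue E, P, Q → queue [M, N, E, P, Q]
Visit M → queue [N, E, P, Q]
Visit N → queue [E, P, Q]
Visit E → queue [P, Q]
Visit P → queue [Q]
Visit Q; enqueue A → queue [A]
Visit A → queue []

D, G, I, R, S, L, O, H, J, K, B, F, C, M, N, E, P, Q, A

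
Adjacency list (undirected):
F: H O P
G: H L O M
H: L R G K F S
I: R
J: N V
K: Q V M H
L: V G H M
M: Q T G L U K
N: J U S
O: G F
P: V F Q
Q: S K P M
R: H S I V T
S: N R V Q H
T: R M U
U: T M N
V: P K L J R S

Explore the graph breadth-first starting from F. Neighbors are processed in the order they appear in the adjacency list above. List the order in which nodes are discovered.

F H O P L R G K S V Q M I T N J U

Visit F; enqueue H, O, P → queue [H, O, P]
Visit H; enqueue L, R, G, K, S → queue [O, P, L, R, G, K, S]
Visit O → queue [P, L, R, G, K, S]
Visit P; enqueue V, Q → queue [L, R, G, K, S, V, Q]
Visit L; enqueue M → queue [R, G, K, S, V, Q, M]
Visit R; enqueue I, T → queue [G, K, S, V, Q, M, I, T]
Visit G → queue [K, S, V, Q, M, I, T]
Visit K → queue [S, V, Q, M, I, T]
Visit S; enqueue N → queue [V, Q, M, I, T, N]
Visit V; enqueue J → queue [Q, M, I, T, N, J]
Visit Q → queue [M, I, T, N, J]
Visit M; enqueue U → queue [I, T, N, J, U]
Visit I → queue [T, N, J, U]
Visit T → queue [N, J, U]
Visit N → queue [J, U]
Visit J → queue [U]
Visit U → queue []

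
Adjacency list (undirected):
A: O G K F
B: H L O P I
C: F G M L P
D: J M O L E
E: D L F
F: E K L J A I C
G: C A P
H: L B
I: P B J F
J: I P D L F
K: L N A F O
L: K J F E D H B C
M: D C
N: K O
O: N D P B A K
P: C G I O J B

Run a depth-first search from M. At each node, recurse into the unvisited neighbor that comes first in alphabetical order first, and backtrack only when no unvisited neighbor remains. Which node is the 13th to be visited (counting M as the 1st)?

Visit M
M → C
C → F
F → A
A → G
G → P
P → B
B → H
H → L
L → D
D → E
D → J
J → I
D → O
O → K
K → N

Visit order: M, C, F, A, G, P, B, H, L, D, E, J, I, O, K, N

I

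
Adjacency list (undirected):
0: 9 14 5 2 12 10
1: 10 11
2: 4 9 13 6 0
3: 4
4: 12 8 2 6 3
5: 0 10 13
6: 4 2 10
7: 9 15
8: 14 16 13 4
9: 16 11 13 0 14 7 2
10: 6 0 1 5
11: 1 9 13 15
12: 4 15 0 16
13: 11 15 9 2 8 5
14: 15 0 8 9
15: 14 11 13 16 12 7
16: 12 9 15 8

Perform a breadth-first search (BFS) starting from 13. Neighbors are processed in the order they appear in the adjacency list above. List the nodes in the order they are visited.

13, 11, 15, 9, 2, 8, 5, 1, 14, 16, 12, 7, 0, 4, 6, 10, 3

Visit 13; enqueue 11, 15, 9, 2, 8, 5 → queue [11, 15, 9, 2, 8, 5]
Visit 11; enqueue 1 → queue [15, 9, 2, 8, 5, 1]
Visit 15; enqueue 14, 16, 12, 7 → queue [9, 2, 8, 5, 1, 14, 16, 12, 7]
Visit 9; enqueue 0 → queue [2, 8, 5, 1, 14, 16, 12, 7, 0]
Visit 2; enqueue 4, 6 → queue [8, 5, 1, 14, 16, 12, 7, 0, 4, 6]
Visit 8 → queue [5, 1, 14, 16, 12, 7, 0, 4, 6]
Visit 5; enqueue 10 → queue [1, 14, 16, 12, 7, 0, 4, 6, 10]
Visit 1 → queue [14, 16, 12, 7, 0, 4, 6, 10]
Visit 14 → queue [16, 12, 7, 0, 4, 6, 10]
Visit 16 → queue [12, 7, 0, 4, 6, 10]
Visit 12 → queue [7, 0, 4, 6, 10]
Visit 7 → queue [0, 4, 6, 10]
Visit 0 → queue [4, 6, 10]
Visit 4; enqueue 3 → queue [6, 10, 3]
Visit 6 → queue [10, 3]
Visit 10 → queue [3]
Visit 3 → queue []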